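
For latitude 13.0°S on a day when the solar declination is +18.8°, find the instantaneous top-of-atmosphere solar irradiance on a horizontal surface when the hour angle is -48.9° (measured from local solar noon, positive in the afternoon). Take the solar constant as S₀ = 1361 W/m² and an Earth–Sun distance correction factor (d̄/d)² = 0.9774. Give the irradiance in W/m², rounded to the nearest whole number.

710 W/m²

With φ = -13.0°, δ = 18.8°, H = -48.90°: sin φ sin δ = -0.0725, cos φ cos δ cos H = 0.6064, so cos θ_z = 0.5339.
Top-of-atmosphere irradiance = S₀ (d̄/d)² cos θ_z = 1361 × 0.9774 × 0.5339 = 710.22 W/m².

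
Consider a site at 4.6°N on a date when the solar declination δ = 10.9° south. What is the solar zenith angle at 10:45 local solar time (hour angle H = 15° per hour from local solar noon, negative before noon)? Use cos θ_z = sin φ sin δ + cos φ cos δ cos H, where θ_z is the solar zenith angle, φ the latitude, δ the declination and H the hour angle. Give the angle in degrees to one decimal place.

24.3°

Hour angle H = 15° × (10.75 − 12) = -18.75°.
With φ = 4.6°, δ = -10.9°, H = -18.75°: sin φ sin δ = -0.0152, cos φ cos δ cos H = 0.9269, so cos θ_z = 0.9117.
θ_z = arccos(0.9117) = 24.26°.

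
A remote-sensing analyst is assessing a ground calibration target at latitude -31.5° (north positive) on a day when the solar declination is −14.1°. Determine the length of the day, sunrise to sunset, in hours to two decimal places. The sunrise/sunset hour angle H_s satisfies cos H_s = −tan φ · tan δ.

The sunset hour angle satisfies cos H_s = −tan φ tan δ = -0.1539, giving H_s = 98.85°.
Day length = 2 H_s / 15° h⁻¹ = 197.70° / 15 = 13.180 h.

13.18 hours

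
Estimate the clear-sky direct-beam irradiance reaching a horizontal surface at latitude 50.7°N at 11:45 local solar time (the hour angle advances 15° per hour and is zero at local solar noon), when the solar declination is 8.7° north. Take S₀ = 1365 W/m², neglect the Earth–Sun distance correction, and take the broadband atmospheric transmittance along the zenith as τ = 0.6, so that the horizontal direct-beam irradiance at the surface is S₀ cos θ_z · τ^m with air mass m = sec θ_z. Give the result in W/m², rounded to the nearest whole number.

509 W/m²

Hour angle H = 15° × (11.75 − 12) = -3.75°.
With φ = 50.7°, δ = 8.7°, H = -3.75°: sin φ sin δ = 0.1171, cos φ cos δ cos H = 0.6248, so cos θ_z = 0.7419.
Air mass m = 1/cos θ_z = 1/0.7419 = 1.348; τ^m = 0.6^1.348 = 0.5023.
Surface direct beam = 1365 × 0.7419 × 0.5023 = 508.68 W/m².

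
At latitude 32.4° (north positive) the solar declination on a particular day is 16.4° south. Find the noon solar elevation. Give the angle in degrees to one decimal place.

At local solar noon the hour angle is zero, so the elevation is 90° − |φ − δ| = 90° − |32.4° − (-16.4°)| = 90° − 48.8° = 41.2°.

41.2°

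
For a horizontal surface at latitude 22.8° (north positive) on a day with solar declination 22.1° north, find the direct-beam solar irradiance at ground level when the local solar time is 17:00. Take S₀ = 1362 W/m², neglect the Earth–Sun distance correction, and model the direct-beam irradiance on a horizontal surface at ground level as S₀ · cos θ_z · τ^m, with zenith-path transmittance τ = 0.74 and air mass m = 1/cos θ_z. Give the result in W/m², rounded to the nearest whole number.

Hour angle H = 15° × (17 − 12) = 75.00°.
With φ = 22.8°, δ = 22.1°, H = 75.00°: sin φ sin δ = 0.1458, cos φ cos δ cos H = 0.2211, so cos θ_z = 0.3669.
Air mass m = 1/cos θ_z = 1/0.3669 = 2.726; τ^m = 0.74^2.726 = 0.4401.
Surface direct beam = 1362 × 0.3669 × 0.4401 = 219.93 W/m².

220 W/m²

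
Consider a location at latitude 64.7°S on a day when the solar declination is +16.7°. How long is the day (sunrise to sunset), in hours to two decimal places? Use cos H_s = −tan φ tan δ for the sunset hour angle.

6.75 hours

−tan φ tan δ = −(-2.1155)(0.3000) = 0.6346; H_s = arccos(0.6346) = 50.61°.
Day length = 2 H_s / 15° h⁻¹ = 101.22° / 15 = 6.748 h.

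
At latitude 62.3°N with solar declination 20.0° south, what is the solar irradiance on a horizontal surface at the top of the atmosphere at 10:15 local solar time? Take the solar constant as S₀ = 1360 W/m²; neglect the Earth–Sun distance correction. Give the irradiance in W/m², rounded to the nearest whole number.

Hour angle H = 15° × (10.25 − 12) = -26.25°.
cos θ_z = sin φ sin δ + cos φ cos δ cos H = (0.8854)(-0.3420) + (0.4648)(0.9397)(0.8969) = 0.0889.
Top-of-atmosphere irradiance = S₀ cos θ_z = 1360 × 0.0889 = 120.90 W/m².

121 W/m²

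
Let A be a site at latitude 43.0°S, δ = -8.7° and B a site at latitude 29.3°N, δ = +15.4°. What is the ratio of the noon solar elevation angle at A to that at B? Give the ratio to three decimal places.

A: 90° − |-43.0 − (-8.7)| = 55.70°.
B: 90° − |29.3 − (15.4)| = 76.10°.
Ratio A/B = 55.7000 / 76.1000 = 0.7319.

0.732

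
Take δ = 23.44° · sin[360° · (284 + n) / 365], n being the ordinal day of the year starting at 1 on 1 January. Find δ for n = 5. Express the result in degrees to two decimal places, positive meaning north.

-22.64°

360 × (284 + 5) / 365 = 285.041°; sin(285.041°) = -0.9657.
δ = 23.44 × -0.9657 = -22.636° ≈ -22.64°.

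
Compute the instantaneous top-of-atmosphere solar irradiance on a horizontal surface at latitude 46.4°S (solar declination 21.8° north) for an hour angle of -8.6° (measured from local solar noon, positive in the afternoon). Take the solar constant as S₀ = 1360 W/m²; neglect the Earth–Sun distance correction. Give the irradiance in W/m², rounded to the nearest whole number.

495 W/m²

cos θ_z = sin φ sin δ + cos φ cos δ cos H = (-0.7242)(0.3714) + (0.6896)(0.9285)(0.9888) = 0.3642.
Top-of-atmosphere irradiance = S₀ cos θ_z = 1360 × 0.3642 = 495.31 W/m².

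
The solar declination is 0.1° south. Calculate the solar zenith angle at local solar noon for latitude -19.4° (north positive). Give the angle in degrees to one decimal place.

19.3°

At local solar noon the hour angle is zero, so the zenith angle is |φ − δ| = |-19.4° − (-0.1°)| = 19.3°.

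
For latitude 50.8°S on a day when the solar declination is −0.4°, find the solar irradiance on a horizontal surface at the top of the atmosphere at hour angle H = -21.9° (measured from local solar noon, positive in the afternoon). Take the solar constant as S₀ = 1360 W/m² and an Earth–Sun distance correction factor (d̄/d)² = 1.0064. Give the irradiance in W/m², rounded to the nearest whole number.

810 W/m²

cos θ_z = sin(-50.8°) sin(-0.4°) + cos(-50.8°) cos(-0.4°) cos(-21.90°) = 0.0054 + 0.5864 = 0.5918.
Top-of-atmosphere irradiance = S₀ (d̄/d)² cos θ_z = 1360 × 1.0064 × 0.5918 = 810.00 W/m².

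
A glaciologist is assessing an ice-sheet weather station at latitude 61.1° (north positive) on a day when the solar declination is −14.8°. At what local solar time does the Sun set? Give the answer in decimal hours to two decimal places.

16.09 h

−tan φ tan δ = −(1.8115)(-0.2642) = 0.4786; H_s = arccos(0.4786) = 61.41°.
Sunset is at 12 + H_s/15 = 12 + 4.094 = 16.094 h local solar time.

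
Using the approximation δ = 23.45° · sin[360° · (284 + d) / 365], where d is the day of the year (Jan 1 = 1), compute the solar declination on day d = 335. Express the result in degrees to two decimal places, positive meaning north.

-22.11°

360 × (284 + 335) / 365 = 610.521°; sin(610.521°) = -0.9428.
δ = 23.45 × -0.9428 = -22.109° ≈ -22.11°.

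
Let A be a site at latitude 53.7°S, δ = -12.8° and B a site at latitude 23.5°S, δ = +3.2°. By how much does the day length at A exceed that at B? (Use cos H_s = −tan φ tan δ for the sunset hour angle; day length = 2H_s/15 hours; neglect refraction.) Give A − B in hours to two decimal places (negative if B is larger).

A: H_s = arccos(−tan -53.7° · tan -12.8°) = 108.02°, so 2H_s/15 = 14.4027 h.
B: H_s = arccos(−tan -23.5° · tan 3.2°) = 88.61°, so 2H_s/15 = 11.8147 h.
A − B = 14.4027 − 11.8147 = 2.5880 h.

+2.59 h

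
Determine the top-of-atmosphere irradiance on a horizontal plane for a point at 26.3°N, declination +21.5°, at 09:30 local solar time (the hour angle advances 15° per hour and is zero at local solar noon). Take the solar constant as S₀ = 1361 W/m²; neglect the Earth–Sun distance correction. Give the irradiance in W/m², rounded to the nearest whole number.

Hour angle H = 15° × (9.5 − 12) = -37.50°.
cos θ_z = sin φ sin δ + cos φ cos δ cos H = (0.4431)(0.3665) + (0.8965)(0.9304)(0.7934) = 0.8242.
Top-of-atmosphere irradiance = S₀ cos θ_z = 1361 × 0.8242 = 1121.74 W/m².

1122 W/m²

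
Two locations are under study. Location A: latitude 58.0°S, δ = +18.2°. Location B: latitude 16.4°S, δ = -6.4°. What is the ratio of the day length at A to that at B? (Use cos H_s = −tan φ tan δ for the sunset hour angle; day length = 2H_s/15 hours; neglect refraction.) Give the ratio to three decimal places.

A: H_s = arccos(−tan -58.0° · tan 18.2°) = 58.25°, so 2H_s/15 = 7.7667 h.
B: H_s = arccos(−tan -16.4° · tan -6.4°) = 91.89°, so 2H_s/15 = 12.2520 h.
Ratio A/B = 7.7667 / 12.2520 = 0.6339.

0.634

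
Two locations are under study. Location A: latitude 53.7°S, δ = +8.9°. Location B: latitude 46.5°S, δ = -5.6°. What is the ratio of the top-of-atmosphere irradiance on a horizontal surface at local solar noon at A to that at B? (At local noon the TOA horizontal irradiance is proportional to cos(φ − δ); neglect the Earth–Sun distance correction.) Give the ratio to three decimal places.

A: cos θ_z = cos(-53.7° − (8.9°)) = 0.4602.
B: cos θ_z = cos(-46.5° − (-5.6°)) = 0.7559.
Ratio A/B = 0.4602 / 0.7559 = 0.6088.

0.609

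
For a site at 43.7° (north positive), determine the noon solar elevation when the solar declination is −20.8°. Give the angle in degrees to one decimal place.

25.5°

At local solar noon the hour angle is zero, so the elevation is 90° − |φ − δ| = 90° − |43.7° − (-20.8°)| = 90° − 64.5° = 25.5°.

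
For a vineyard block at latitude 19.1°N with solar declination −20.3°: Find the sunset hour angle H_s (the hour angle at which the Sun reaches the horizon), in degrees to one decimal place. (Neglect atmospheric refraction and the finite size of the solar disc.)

82.6°

cos H_s = −tan(19.1°) · tan(-20.3°) = 0.1281, so H_s = arccos(0.1281) = 82.64°.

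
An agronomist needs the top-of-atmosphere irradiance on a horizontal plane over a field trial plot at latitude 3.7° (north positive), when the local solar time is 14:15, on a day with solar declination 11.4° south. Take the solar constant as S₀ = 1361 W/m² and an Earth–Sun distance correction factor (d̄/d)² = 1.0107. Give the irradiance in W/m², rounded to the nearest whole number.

Hour angle H = 15° × (14.25 − 12) = 33.75°.
cos θ_z = sin φ sin δ + cos φ cos δ cos H = (0.0645)(-0.1977) + (0.9979)(0.9803)(0.8315) = 0.8007.
Top-of-atmosphere irradiance = S₀ (d̄/d)² cos θ_z = 1361 × 1.0107 × 0.8007 = 1101.41 W/m².

1101 W/m²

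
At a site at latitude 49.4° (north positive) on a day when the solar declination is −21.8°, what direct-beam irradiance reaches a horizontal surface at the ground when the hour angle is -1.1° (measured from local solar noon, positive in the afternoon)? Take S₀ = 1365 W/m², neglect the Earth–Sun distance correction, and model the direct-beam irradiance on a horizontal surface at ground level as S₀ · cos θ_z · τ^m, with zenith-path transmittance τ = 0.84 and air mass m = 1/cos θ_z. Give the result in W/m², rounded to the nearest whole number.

256 W/m²

cos θ_z = sin φ sin δ + cos φ cos δ cos H = (0.7593)(-0.3714) + (0.6508)(0.9285)(0.9998) = 0.3221.
Air mass m = 1/cos θ_z = 1/0.3221 = 3.105; τ^m = 0.84^3.105 = 0.5820.
Surface direct beam = 1365 × 0.3221 × 0.5820 = 255.89 W/m².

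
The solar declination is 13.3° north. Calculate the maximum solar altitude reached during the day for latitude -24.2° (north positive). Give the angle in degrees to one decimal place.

52.5°

At local solar noon the hour angle is zero, so the elevation is 90° − |φ − δ| = 90° − |-24.2° − (13.3°)| = 90° − 37.5° = 52.5°.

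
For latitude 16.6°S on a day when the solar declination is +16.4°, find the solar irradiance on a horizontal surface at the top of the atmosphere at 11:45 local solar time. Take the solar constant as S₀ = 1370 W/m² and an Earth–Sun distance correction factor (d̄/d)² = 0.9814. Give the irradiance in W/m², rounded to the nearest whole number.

Hour angle H = 15° × (11.75 − 12) = -3.75°.
cos θ_z = sin(-16.6°) sin(16.4°) + cos(-16.6°) cos(16.4°) cos(-3.75°) = -0.0807 + 0.9174 = 0.8367.
Top-of-atmosphere irradiance = S₀ (d̄/d)² cos θ_z = 1370 × 0.9814 × 0.8367 = 1124.96 W/m².

1125 W/m²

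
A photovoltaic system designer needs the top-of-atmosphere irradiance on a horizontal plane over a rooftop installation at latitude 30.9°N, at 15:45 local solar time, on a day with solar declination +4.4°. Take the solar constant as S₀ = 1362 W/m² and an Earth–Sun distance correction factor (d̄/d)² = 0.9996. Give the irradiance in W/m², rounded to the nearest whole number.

701 W/m²

Hour angle H = 15° × (15.75 − 12) = 56.25°.
With φ = 30.9°, δ = 4.4°, H = 56.25°: sin φ sin δ = 0.0394, cos φ cos δ cos H = 0.4753, so cos θ_z = 0.5147.
Top-of-atmosphere irradiance = S₀ (d̄/d)² cos θ_z = 1362 × 0.9996 × 0.5147 = 700.74 W/m².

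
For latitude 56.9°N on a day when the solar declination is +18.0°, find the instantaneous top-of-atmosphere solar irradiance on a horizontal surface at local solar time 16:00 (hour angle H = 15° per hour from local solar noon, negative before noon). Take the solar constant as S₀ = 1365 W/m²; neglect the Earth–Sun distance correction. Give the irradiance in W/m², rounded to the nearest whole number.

Hour angle H = 15° × (16 − 12) = 60.00°.
cos θ_z = sin(56.9°) sin(18.0°) + cos(56.9°) cos(18.0°) cos(60.00°) = 0.2589 + 0.2597 = 0.5186.
Top-of-atmosphere irradiance = S₀ cos θ_z = 1365 × 0.5186 = 707.89 W/m².

708 W/m²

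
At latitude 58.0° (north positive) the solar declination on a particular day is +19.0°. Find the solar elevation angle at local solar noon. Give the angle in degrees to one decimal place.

51.0°

At local solar noon the hour angle is zero, so the elevation is 90° − |φ − δ| = 90° − |58.0° − (19.0°)| = 90° − 39.0° = 51.0°.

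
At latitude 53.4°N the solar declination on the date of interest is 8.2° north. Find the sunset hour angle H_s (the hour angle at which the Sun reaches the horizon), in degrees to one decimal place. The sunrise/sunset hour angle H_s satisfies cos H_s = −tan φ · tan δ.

101.2°

−tan φ tan δ = −(1.3465)(0.1441) = -0.1940; H_s = arccos(-0.1940) = 101.19°.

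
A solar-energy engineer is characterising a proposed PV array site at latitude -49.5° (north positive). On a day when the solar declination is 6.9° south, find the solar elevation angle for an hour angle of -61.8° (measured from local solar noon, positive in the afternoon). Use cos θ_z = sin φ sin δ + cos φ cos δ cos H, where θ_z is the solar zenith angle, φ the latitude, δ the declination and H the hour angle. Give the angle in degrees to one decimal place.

cos θ_z = sin(-49.5°) sin(-6.9°) + cos(-49.5°) cos(-6.9°) cos(-61.80°) = 0.0914 + 0.3047 = 0.3961.
θ_z = arccos(0.3961) = 66.67°, so the elevation is 90° − 66.67° = 23.33°.

23.3°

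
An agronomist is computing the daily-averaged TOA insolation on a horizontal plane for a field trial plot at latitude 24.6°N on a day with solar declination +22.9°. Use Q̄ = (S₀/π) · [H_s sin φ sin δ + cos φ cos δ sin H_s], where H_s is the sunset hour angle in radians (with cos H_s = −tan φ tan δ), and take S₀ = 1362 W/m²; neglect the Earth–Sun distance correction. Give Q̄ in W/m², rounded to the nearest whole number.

−tan φ tan δ = −(0.4578)(0.4224) = -0.1934; H_s = arccos(-0.1934) = 101.15°. In radians, H_s = 1.7654.
H_s sin φ sin δ = 1.7654 × 0.4163 × 0.3891 = 0.2860.
cos φ cos δ sin H_s = 0.9092 × 0.9212 × 0.9811 = 0.8217.
Q̄ = (1362/π) × (0.2860 + 0.8217) = 433.54 × 1.1077 = 480.23 W/m².

480 W/m²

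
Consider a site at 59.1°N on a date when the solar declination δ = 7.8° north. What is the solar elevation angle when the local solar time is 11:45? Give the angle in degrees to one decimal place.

38.6°

Hour angle H = 15° × (11.75 − 12) = -3.75°.
cos θ_z = sin φ sin δ + cos φ cos δ cos H = (0.8581)(0.1357) + (0.5135)(0.9907)(0.9979) = 0.6241.
θ_z = arccos(0.6241) = 51.38°, so the elevation is 90° − 51.38° = 38.62°.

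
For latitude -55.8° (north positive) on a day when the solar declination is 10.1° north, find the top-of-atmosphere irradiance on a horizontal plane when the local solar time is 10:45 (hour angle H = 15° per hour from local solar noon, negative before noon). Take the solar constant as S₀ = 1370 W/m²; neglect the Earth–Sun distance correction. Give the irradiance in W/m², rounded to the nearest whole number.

519 W/m²

Hour angle H = 15° × (10.75 − 12) = -18.75°.
cos θ_z = sin φ sin δ + cos φ cos δ cos H = (-0.8271)(0.1754) + (0.5621)(0.9845)(0.9469) = 0.3789.
Top-of-atmosphere irradiance = S₀ cos θ_z = 1370 × 0.3789 = 519.09 W/m².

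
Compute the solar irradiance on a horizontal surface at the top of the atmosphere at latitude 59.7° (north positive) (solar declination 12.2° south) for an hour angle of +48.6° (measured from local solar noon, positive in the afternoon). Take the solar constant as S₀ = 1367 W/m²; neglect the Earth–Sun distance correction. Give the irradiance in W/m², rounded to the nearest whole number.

cos θ_z = sin(59.7°) sin(-12.2°) + cos(59.7°) cos(-12.2°) cos(48.60°) = -0.1825 + 0.3261 = 0.1436.
Top-of-atmosphere irradiance = S₀ cos θ_z = 1367 × 0.1436 = 196.30 W/m².

196 W/m²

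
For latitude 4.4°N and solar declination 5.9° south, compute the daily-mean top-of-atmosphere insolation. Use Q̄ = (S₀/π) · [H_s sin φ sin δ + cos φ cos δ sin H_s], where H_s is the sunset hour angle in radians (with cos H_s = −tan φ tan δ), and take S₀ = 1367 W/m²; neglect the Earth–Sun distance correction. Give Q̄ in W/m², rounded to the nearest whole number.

426 W/m²

cos H_s = −tan(4.4°) · tan(-5.9°) = 0.0080, so H_s = arccos(0.0080) = 89.54°. In radians, H_s = 1.5628.
H_s sin φ sin δ = 1.5628 × 0.0767 × -0.1028 = -0.0123.
cos φ cos δ sin H_s = 0.9971 × 0.9947 × 1.0000 = 0.9918.
Q̄ = (1367/π) × (-0.0123 + 0.9918) = 435.13 × 0.9795 = 426.21 W/m².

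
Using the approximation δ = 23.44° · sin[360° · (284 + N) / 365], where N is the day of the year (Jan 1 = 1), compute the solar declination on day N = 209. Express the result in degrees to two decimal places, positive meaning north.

+18.90°

360 × (284 + 209) / 365 = 486.247°; sin(486.247°) = 0.8065.
δ = 23.44 × 0.8065 = 18.904° ≈ +18.90°.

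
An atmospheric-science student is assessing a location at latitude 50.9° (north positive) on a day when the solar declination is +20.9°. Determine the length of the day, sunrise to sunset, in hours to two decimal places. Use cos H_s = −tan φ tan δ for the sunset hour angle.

−tan φ tan δ = −(1.2305)(0.3819) = -0.4699; H_s = arccos(-0.4699) = 118.03°.
Day length = 2 H_s / 15° h⁻¹ = 236.06° / 15 = 15.737 h.

15.74 hours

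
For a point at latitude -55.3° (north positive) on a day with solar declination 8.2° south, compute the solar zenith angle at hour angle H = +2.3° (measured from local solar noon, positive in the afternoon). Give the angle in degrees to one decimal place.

With φ = -55.3°, δ = -8.2°, H = 2.30°: sin φ sin δ = 0.1173, cos φ cos δ cos H = 0.5630, so cos θ_z = 0.6803.
θ_z = arccos(0.6803) = 47.13°.

47.1°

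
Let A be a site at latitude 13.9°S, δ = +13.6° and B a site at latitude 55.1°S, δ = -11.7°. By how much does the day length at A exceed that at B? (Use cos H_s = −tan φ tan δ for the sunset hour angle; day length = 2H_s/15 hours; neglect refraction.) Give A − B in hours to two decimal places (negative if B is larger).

A: H_s = arccos(−tan -13.9° · tan 13.6°) = 86.57°, so 2H_s/15 = 11.5427 h.
B: H_s = arccos(−tan -55.1° · tan -11.7°) = 107.27°, so 2H_s/15 = 14.3027 h.
A − B = 11.5427 − 14.3027 = -2.7600 h.

-2.76 h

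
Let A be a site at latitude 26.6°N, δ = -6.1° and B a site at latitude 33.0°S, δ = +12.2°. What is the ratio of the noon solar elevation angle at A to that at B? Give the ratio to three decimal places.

1.279

A: 90° − |26.6 − (-6.1)| = 57.30°.
B: 90° − |-33.0 − (12.2)| = 44.80°.
Ratio A/B = 57.3000 / 44.8000 = 1.2790.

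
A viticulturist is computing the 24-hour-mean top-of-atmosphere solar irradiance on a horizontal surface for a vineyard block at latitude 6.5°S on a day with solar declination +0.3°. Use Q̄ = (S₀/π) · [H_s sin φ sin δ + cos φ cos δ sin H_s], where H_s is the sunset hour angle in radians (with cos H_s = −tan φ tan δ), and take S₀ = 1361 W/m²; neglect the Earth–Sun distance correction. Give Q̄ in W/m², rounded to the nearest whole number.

The sunset hour angle satisfies cos H_s = −tan φ tan δ = 0.0006, giving H_s = 89.97°. In radians, H_s = 1.5703.
H_s sin φ sin δ = 1.5703 × -0.1132 × 0.0052 = -0.0009.
cos φ cos δ sin H_s = 0.9936 × 1.0000 × 1.0000 = 0.9936.
Q̄ = (1361/π) × (-0.0009 + 0.9936) = 433.22 × 0.9927 = 430.06 W/m².

430 W/m²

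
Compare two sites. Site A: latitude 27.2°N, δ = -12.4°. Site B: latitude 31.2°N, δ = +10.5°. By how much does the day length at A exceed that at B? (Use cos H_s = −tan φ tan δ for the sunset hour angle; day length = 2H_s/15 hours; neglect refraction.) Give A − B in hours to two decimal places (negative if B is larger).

-1.72 h

A: H_s = arccos(−tan 27.2° · tan -12.4°) = 83.51°, so 2H_s/15 = 11.1347 h.
B: H_s = arccos(−tan 31.2° · tan 10.5°) = 96.44°, so 2H_s/15 = 12.8587 h.
A − B = 11.1347 − 12.8587 = -1.7240 h.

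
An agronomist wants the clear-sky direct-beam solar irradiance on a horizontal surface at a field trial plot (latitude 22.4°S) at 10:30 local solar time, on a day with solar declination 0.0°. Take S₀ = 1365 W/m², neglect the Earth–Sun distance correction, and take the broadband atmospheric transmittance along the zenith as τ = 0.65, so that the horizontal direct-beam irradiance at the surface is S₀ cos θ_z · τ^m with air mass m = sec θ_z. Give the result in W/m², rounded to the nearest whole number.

704 W/m²

Hour angle H = 15° × (10.5 − 12) = -22.50°.
With φ = -22.4°, δ = 0.0°, H = -22.50°: sin φ sin δ = 0.0000, cos φ cos δ cos H = 0.8542, so cos θ_z = 0.8542.
Air mass m = 1/cos θ_z = 1/0.8542 = 1.171; τ^m = 0.65^1.171 = 0.6038.
Surface direct beam = 1365 × 0.8542 × 0.6038 = 704.02 W/m².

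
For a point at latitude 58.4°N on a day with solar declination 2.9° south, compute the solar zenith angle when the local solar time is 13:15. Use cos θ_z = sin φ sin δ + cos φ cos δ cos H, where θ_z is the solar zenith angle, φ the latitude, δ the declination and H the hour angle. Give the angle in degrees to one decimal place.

Hour angle H = 15° × (13.25 − 12) = 18.75°.
With φ = 58.4°, δ = -2.9°, H = 18.75°: sin φ sin δ = -0.0431, cos φ cos δ cos H = 0.4955, so cos θ_z = 0.4524.
θ_z = arccos(0.4524) = 63.10°.

63.1°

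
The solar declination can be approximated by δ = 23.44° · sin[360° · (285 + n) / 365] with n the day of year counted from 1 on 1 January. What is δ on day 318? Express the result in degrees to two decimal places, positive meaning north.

-19.14°

360 × (285 + 318) / 365 = 594.740°; sin(594.740°) = -0.8165.
δ = 23.44 × -0.8165 = -19.139° ≈ -19.14°.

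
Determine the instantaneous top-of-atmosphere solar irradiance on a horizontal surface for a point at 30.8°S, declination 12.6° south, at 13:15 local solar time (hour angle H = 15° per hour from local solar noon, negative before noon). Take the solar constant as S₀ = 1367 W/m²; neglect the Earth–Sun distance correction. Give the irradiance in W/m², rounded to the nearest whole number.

Hour angle H = 15° × (13.25 − 12) = 18.75°.
With φ = -30.8°, δ = -12.6°, H = 18.75°: sin φ sin δ = 0.1117, cos φ cos δ cos H = 0.7938, so cos θ_z = 0.9055.
Top-of-atmosphere irradiance = S₀ cos θ_z = 1367 × 0.9055 = 1237.82 W/m².

1238 W/m²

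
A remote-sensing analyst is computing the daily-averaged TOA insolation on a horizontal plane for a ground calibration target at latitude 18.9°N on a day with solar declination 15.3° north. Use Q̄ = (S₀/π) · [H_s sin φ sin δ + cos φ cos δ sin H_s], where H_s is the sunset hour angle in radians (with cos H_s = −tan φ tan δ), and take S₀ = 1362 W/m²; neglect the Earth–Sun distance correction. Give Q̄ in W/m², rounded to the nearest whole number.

456 W/m²

The sunset hour angle satisfies cos H_s = −tan φ tan δ = -0.0937, giving H_s = 95.38°. In radians, H_s = 1.6647.
H_s sin φ sin δ = 1.6647 × 0.3239 × 0.2639 = 0.1423.
cos φ cos δ sin H_s = 0.9461 × 0.9646 × 0.9956 = 0.9086.
Q̄ = (1362/π) × (0.1423 + 0.9086) = 433.54 × 1.0509 = 455.61 W/m².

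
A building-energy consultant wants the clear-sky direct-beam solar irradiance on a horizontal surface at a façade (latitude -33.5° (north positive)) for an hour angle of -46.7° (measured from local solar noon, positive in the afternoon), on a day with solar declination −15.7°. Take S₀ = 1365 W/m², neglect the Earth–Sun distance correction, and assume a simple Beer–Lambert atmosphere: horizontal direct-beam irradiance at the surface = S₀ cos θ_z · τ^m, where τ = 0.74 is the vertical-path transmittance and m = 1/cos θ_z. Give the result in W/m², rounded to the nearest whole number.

With φ = -33.5°, δ = -15.7°, H = -46.70°: sin φ sin δ = 0.1494, cos φ cos δ cos H = 0.5506, so cos θ_z = 0.7000.
Air mass m = 1/cos θ_z = 1/0.7000 = 1.429; τ^m = 0.74^1.429 = 0.6503.
Surface direct beam = 1365 × 0.7000 × 0.6503 = 621.36 W/m².

621 W/m²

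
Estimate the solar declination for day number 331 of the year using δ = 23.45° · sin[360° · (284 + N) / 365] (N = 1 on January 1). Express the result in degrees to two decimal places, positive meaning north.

360 × (284 + 331) / 365 = 606.575°; sin(606.575°) = -0.9176.
δ = 23.45 × -0.9176 = -21.518° ≈ -21.52°.

-21.52°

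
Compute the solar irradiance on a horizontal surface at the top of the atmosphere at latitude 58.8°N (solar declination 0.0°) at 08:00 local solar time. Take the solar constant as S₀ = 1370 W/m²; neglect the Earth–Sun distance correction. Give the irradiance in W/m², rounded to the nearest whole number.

355 W/m²

Hour angle H = 15° × (8 − 12) = -60.00°.
cos θ_z = sin φ sin δ + cos φ cos δ cos H = (0.8554)(0.0000) + (0.5180)(1.0000)(0.5000) = 0.2590.
Top-of-atmosphere irradiance = S₀ cos θ_z = 1370 × 0.2590 = 354.83 W/m².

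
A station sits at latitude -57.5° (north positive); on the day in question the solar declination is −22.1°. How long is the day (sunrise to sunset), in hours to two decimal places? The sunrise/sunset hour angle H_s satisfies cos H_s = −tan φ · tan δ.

cos H_s = −tan(-57.5°) · tan(-22.1°) = -0.6374, so H_s = arccos(-0.6374) = 129.60°.
Day length = 2 H_s / 15° h⁻¹ = 259.20° / 15 = 17.280 h.

17.28 hours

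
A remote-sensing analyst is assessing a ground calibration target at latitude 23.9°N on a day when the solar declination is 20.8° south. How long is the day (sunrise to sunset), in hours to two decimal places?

10.71 hours

The sunset hour angle satisfies cos H_s = −tan φ tan δ = 0.1683, giving H_s = 80.31°.
Day length = 2 H_s / 15° h⁻¹ = 160.62° / 15 = 10.708 h.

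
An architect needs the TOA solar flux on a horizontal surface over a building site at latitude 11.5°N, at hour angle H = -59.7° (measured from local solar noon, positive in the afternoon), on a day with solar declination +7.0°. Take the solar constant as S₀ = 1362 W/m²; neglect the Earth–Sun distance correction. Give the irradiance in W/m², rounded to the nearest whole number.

701 W/m²

cos θ_z = sin φ sin δ + cos φ cos δ cos H = (0.1994)(0.1219) + (0.9799)(0.9925)(0.5045) = 0.5150.
Top-of-atmosphere irradiance = S₀ cos θ_z = 1362 × 0.5150 = 701.43 W/m².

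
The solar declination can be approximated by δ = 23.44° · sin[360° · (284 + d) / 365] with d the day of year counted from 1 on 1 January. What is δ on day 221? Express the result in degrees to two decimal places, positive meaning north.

360 × (284 + 221) / 365 = 498.082°; sin(498.082°) = 0.6681.
δ = 23.44 × 0.6681 = 15.660° ≈ +15.66°.

+15.66°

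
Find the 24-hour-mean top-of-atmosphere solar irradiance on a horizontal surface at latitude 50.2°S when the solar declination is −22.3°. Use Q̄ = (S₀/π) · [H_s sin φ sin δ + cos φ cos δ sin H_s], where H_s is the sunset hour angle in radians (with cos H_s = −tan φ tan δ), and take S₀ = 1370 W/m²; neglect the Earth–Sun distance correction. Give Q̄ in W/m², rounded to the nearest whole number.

490 W/m²

−tan φ tan δ = −(-1.2002)(-0.4101) = -0.4922; H_s = arccos(-0.4922) = 119.49°. In radians, H_s = 2.0855.
H_s sin φ sin δ = 2.0855 × -0.7683 × -0.3795 = 0.6081.
cos φ cos δ sin H_s = 0.6401 × 0.9252 × 0.8704 = 0.5155.
Q̄ = (1370/π) × (0.6081 + 0.5155) = 436.08 × 1.1236 = 489.98 W/m².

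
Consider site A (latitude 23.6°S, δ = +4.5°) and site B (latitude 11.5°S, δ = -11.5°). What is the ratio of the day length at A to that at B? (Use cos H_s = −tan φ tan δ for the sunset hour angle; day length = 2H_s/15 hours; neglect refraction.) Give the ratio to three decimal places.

A: H_s = arccos(−tan -23.6° · tan 4.5°) = 88.03°, so 2H_s/15 = 11.7373 h.
B: H_s = arccos(−tan -11.5° · tan -11.5°) = 92.37°, so 2H_s/15 = 12.3160 h.
Ratio A/B = 11.7373 / 12.3160 = 0.9530.

0.953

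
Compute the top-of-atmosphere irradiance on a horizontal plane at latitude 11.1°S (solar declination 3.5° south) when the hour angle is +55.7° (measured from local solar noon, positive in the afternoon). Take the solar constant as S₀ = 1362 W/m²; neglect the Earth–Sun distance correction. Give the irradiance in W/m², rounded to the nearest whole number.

768 W/m²

cos θ_z = sin φ sin δ + cos φ cos δ cos H = (-0.1925)(-0.0610) + (0.9813)(0.9981)(0.5635) = 0.5637.
Top-of-atmosphere irradiance = S₀ cos θ_z = 1362 × 0.5637 = 767.76 W/m².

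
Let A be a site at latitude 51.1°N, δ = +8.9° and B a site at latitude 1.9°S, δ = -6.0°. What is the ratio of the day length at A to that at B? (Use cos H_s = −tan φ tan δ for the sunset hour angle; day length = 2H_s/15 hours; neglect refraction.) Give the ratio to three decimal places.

A: H_s = arccos(−tan 51.1° · tan 8.9°) = 101.19°, so 2H_s/15 = 13.4920 h.
B: H_s = arccos(−tan -1.9° · tan -6.0°) = 90.20°, so 2H_s/15 = 12.0267 h.
Ratio A/B = 13.4920 / 12.0267 = 1.1218.

1.122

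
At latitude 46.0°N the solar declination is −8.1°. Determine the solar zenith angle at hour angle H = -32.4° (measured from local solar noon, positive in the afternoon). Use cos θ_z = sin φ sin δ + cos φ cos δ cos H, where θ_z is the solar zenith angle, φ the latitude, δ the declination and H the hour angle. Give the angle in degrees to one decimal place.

61.4°

With φ = 46.0°, δ = -8.1°, H = -32.40°: sin φ sin δ = -0.1014, cos φ cos δ cos H = 0.5807, so cos θ_z = 0.4793.
θ_z = arccos(0.4793) = 61.36°.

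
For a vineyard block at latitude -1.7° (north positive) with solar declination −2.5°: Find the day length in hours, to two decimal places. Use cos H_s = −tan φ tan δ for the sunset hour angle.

−tan φ tan δ = −(-0.0297)(-0.0437) = -0.0013; H_s = arccos(-0.0013) = 90.07°.
Day length = 2 H_s / 15° h⁻¹ = 180.14° / 15 = 12.009 h.

12.01 hours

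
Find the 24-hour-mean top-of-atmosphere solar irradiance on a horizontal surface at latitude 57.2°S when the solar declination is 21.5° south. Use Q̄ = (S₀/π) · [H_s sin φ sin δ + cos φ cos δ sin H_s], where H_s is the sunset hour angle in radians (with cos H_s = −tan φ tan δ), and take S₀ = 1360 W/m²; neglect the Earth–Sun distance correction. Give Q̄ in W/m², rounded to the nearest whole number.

The sunset hour angle satisfies cos H_s = −tan φ tan δ = -0.6112, giving H_s = 127.68°. In radians, H_s = 2.2284.
H_s sin φ sin δ = 2.2284 × -0.8406 × -0.3665 = 0.6865.
cos φ cos δ sin H_s = 0.5417 × 0.9304 × 0.7915 = 0.3989.
Q̄ = (1360/π) × (0.6865 + 0.3989) = 432.90 × 1.0854 = 469.87 W/m².

470 W/m²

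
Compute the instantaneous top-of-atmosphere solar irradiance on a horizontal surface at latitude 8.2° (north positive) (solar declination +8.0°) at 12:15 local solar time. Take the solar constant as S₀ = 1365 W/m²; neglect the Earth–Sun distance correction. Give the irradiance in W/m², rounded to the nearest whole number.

Hour angle H = 15° × (12.25 − 12) = 3.75°.
With φ = 8.2°, δ = 8.0°, H = 3.75°: sin φ sin δ = 0.0199, cos φ cos δ cos H = 0.9780, so cos θ_z = 0.9979.
Top-of-atmosphere irradiance = S₀ cos θ_z = 1365 × 0.9979 = 1362.13 W/m².

1362 W/m²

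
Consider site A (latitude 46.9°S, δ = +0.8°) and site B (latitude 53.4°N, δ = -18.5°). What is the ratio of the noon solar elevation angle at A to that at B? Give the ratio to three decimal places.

A: 90° − |-46.9 − (0.8)| = 42.30°.
B: 90° − |53.4 − (-18.5)| = 18.10°.
Ratio A/B = 42.3000 / 18.1000 = 2.3370.

2.337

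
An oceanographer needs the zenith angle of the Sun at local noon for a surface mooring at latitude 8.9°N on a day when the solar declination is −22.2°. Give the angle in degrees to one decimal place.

31.1°

At local solar noon the hour angle is zero, so the zenith angle is |φ − δ| = |8.9° − (-22.2°)| = 31.1°.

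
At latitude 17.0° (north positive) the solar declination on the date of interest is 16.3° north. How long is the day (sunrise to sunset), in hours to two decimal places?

12.68 hours

The sunset hour angle satisfies cos H_s = −tan φ tan δ = -0.0894, giving H_s = 95.13°.
Day length = 2 H_s / 15° h⁻¹ = 190.26° / 15 = 12.684 h.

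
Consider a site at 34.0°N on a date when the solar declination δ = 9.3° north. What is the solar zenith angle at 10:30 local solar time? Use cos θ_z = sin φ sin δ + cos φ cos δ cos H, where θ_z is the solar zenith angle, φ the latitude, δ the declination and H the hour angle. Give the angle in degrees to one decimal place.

Hour angle H = 15° × (10.5 − 12) = -22.50°.
cos θ_z = sin φ sin δ + cos φ cos δ cos H = (0.5592)(0.1616) + (0.8290)(0.9869)(0.9239) = 0.8462.
θ_z = arccos(0.8462) = 32.20°.

32.2°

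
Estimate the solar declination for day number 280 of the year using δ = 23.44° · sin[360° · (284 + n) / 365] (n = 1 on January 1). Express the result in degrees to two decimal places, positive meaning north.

360 × (284 + 280) / 365 = 556.274°; sin(556.274°) = -0.2802.
δ = 23.44 × -0.2802 = -6.568° ≈ -6.57°.

-6.57°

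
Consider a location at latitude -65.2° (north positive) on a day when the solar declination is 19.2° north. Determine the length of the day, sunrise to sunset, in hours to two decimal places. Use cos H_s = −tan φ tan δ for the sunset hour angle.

5.48 hours

The sunset hour angle satisfies cos H_s = −tan φ tan δ = 0.7537, giving H_s = 41.09°.
Day length = 2 H_s / 15° h⁻¹ = 82.18° / 15 = 5.479 h.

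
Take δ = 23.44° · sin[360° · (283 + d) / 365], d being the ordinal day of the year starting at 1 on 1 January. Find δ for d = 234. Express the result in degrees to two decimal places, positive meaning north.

360 × (283 + 234) / 365 = 509.918°; sin(509.918°) = 0.5012.
δ = 23.44 × 0.5012 = 11.748° ≈ +11.75°.

+11.75°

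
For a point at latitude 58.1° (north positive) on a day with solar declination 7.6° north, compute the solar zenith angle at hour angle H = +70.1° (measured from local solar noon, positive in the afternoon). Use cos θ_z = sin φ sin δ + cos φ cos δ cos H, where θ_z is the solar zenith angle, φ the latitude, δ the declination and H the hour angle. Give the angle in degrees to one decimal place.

73.1°

cos θ_z = sin φ sin δ + cos φ cos δ cos H = (0.8490)(0.1323) + (0.5284)(0.9912)(0.3404) = 0.2906.
θ_z = arccos(0.2906) = 73.11°.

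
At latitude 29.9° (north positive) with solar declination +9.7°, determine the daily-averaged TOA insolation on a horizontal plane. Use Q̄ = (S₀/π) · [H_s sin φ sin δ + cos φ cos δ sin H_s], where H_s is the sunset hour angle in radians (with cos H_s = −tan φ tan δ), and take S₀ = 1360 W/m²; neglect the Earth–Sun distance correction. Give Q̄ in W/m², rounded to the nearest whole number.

cos H_s = −tan(29.9°) · tan(9.7°) = -0.0983, so H_s = arccos(-0.0983) = 95.64°. In radians, H_s = 1.6692.
H_s sin φ sin δ = 1.6692 × 0.4985 × 0.1685 = 0.1402.
cos φ cos δ sin H_s = 0.8669 × 0.9857 × 0.9952 = 0.8504.
Q̄ = (1360/π) × (0.1402 + 0.8504) = 432.90 × 0.9906 = 428.83 W/m².

429 W/m²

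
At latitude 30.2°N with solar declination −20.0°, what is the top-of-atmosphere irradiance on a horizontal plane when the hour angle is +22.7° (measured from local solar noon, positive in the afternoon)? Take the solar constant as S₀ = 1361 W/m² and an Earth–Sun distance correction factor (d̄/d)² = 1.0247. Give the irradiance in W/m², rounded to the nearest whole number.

cos θ_z = sin φ sin δ + cos φ cos δ cos H = (0.5030)(-0.3420) + (0.8643)(0.9397)(0.9225) = 0.5772.
Top-of-atmosphere irradiance = S₀ (d̄/d)² cos θ_z = 1361 × 1.0247 × 0.5772 = 804.97 W/m².

805 W/m²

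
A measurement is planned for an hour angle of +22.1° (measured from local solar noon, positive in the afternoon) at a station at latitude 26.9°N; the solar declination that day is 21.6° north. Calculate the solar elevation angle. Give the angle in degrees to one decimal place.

With φ = 26.9°, δ = 21.6°, H = 22.10°: sin φ sin δ = 0.1666, cos φ cos δ cos H = 0.7683, so cos θ_z = 0.9349.
θ_z = arccos(0.9349) = 20.79°, so the elevation is 90° − 20.79° = 69.21°.

69.2°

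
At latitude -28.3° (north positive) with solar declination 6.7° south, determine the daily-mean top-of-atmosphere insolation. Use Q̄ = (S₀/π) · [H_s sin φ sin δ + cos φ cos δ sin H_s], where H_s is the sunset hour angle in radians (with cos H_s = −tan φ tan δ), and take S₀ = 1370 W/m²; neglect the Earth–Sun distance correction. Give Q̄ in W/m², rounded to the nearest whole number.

−tan φ tan δ = −(-0.5384)(-0.1175) = -0.0633; H_s = arccos(-0.0633) = 93.63°. In radians, H_s = 1.6342.
H_s sin φ sin δ = 1.6342 × -0.4741 × -0.1167 = 0.0904.
cos φ cos δ sin H_s = 0.8805 × 0.9932 × 0.9980 = 0.8728.
Q̄ = (1370/π) × (0.0904 + 0.8728) = 436.08 × 0.9632 = 420.03 W/m².

420 W/m²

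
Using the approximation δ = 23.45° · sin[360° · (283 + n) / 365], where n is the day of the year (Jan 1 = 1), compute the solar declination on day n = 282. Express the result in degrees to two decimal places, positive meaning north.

360 × (283 + 282) / 365 = 557.260°; sin(557.260°) = -0.2967.
δ = 23.45 × -0.2967 = -6.958° ≈ -6.96°.

-6.96°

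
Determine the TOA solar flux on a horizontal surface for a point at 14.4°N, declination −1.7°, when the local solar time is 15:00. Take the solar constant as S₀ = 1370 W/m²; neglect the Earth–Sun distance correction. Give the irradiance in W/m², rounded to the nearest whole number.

928 W/m²

Hour angle H = 15° × (15 − 12) = 45.00°.
cos θ_z = sin φ sin δ + cos φ cos δ cos H = (0.2487)(-0.0297) + (0.9686)(0.9996)(0.7071) = 0.6772.
Top-of-atmosphere irradiance = S₀ cos θ_z = 1370 × 0.6772 = 927.76 W/m².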